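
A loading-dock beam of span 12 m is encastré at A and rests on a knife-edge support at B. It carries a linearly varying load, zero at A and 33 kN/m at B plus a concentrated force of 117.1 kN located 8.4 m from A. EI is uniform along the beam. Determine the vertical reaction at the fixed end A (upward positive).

R_A = 140.2 kN

Remove the prop at B; the released (primary) structure is a cantilever built in at A.
Downward deflection at the released point B due to the loads:
  triangular load, peak 33 at the free end: 11w₀L⁴/(120EI) = 62726/EI
  point load 117.1 at a = 8.4: Pa²(3L − a)/(6EI) = 38008/EI
  δ_0 = 100734/EI
Flexibility coefficient — unit upward force at B: δ_{BB} = L³/(3EI) = 576/EI.
Compatibility at B: δ_0 − R_B·δ_{BB} = 0, so R_B = 100734/576 = 174.9 kN.
Vertical equilibrium: R_A = ΣP − R_B = 315.1 − 174.9 = 140.2 kN.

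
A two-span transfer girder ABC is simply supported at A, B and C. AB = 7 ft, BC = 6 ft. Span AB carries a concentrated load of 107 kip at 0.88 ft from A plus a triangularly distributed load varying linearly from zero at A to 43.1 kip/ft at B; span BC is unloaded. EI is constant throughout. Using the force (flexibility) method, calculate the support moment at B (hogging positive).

Insert a hinge at B; M_B is the redundant, and each span becomes simply supported.
End slopes at the hinge B, treating each span as simply supported:
  span AB: point load 107 at a = 0.88: Pab(L + a)/(6LEI) = 108.1/EI
  span AB: triangular load, peak 43.1: w₀L³/(45EI) = 328.5/EI
  relative rotation θ_0 = (436.6 + 0)/EI = 436.6/EI
A unit hogging moment at B produces rotation L₁/(3EI) + L₂/(3EI) = 4.333/EI.
Compatibility: M_B·(L₁+L₂)/(3EI) = θ_0, giving M_B = 100.8 kip·ft (hogging).

M_B = 100.8 kip·ft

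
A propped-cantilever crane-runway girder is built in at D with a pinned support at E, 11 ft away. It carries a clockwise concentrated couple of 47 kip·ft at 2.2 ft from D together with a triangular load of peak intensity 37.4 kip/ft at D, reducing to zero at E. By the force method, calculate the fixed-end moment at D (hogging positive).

Take the reaction at E as the redundant and release it; the primary structure is a cantilever fixed at D.
Downward deflection at the released point E due to the loads:
  clockwise couple 47 at a = 2.2: M₀a(2L − a)/(2EI) = 1024/EI
  triangular load, peak 37.4 at the fixed end: w₀L⁴/(30EI) = 18252/EI
  δ_0 = 19276/EI
Flexibility coefficient — unit upward force at E: δ_{EE} = L³/(3EI) = 443.7/EI.
The prop prevents deflection at E: R_E = δ_0/δ_{EE} = 19276/443.7 = 43.45 kip.
Moment equilibrium about D: M_D = Σ(load moments about D) − R_E·L = 801.2 − 43.45×11 = 323.3 kip·ft.

M_D = 323.3 kip·ft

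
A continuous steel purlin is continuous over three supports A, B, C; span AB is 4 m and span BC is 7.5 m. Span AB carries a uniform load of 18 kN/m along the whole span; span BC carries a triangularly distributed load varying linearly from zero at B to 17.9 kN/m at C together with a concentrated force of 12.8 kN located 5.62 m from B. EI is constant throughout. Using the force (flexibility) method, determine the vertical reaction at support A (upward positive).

R_A = 21.45 kN

Take M_B as the redundant. Released structure: two simple spans AB and BC with a hinge at B.
End slopes at the hinge B, treating each span as simply supported:
  span AB: UDL 18: wL³/(24EI) = 48/EI
  span BC: triangular load, peak 17.9: 7w₀L³/(360EI) = 146.8/EI
  span BC: point load 12.8 at a = 5.62: Pab(L + b)/(6LEI) = 28.19/EI
  relative rotation θ_0 = (48 + 175)/EI = 223/EI
A unit hogging moment at B produces rotation L₁/(3EI) + L₂/(3EI) = 3.833/EI.
Slope continuity at B: θ_0 = M_B·3.833/EI, so M_B = 223/3.833 = 58.18 kN·m (hogging).
Span AB, ΣM about A with M_B applied at B: R_B^{AB}·4 = 144 + 58.18, so R_B^{AB} = 50.55 kN and R_A = 72 − 50.55 = 21.45 kN.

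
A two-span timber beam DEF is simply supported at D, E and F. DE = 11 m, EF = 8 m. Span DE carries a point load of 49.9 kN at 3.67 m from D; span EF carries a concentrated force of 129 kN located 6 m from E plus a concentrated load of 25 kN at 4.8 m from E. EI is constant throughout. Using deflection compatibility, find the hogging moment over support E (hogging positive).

Release continuity at E by inserting a hinge; the redundant is the internal moment M_E. The primary structure is two simply-supported spans DE and EF.
Discontinuity in slope at E on the released structure — sum the simple-span end rotations:
  span DE: point load 49.9 at a = 3.67: Pab(L + a)/(6LEI) = 298.4/EI
  span EF: point load 129 at a = 6: Pab(L + b)/(6LEI) = 322.5/EI
  span EF: point load 25 at a = 4.8: Pab(L + b)/(6LEI) = 89.6/EI
  relative rotation θ_0 = (298.4 + 412.1)/EI = 710.5/EI
A unit hogging moment at E produces rotation L₁/(3EI) + L₂/(3EI) = 6.333/EI.
Compatibility: M_E·(L₁+L₂)/(3EI) = θ_0, giving M_E = 112.2 kN·m (hogging).

M_E = 112.2 kN·m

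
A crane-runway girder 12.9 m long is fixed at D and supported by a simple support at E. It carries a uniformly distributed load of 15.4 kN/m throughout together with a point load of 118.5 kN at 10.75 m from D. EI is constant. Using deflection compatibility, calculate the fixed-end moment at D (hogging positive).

Release the roller at E. Primary structure: cantilever fixed at D.
Deflection at E on the released cantilever, summing each load's contribution:
  UDL 15.4: wL⁴/(8EI) = 53308/EI
  point load 118.5 at a = 10.75: Pa²(3L − a)/(6EI) = 63792/EI
  δ_0 = 117100/EI
Flexibility coefficient — unit upward force at E: δ_{EE} = L³/(3EI) = 715.6/EI.
The prop prevents deflection at E: R_E = δ_0/δ_{EE} = 117100/715.6 = 163.6 kN.
Moment equilibrium about D: M_D = Σ(load moments about D) − R_E·L = 2555 − 163.6×12.9 = 444.2 kN·m.

M_D = 444.2 kN·m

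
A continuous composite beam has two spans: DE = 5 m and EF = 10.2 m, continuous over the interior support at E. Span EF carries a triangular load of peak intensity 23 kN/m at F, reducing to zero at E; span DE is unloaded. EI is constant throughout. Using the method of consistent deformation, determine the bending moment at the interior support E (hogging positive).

Insert a hinge at E; M_E is the redundant, and each span becomes simply supported.
Rotations at E on the released spans (each span's end-slope, ×1/EI):
  span EF: triangular load, peak 23: 7w₀L³/(360EI) = 474.6/EI
  relative rotation θ_0 = (0 + 474.6)/EI = 474.6/EI
A unit hogging moment at E produces rotation L₁/(3EI) + L₂/(3EI) = 5.067/EI.
Slope continuity at E: θ_0 = M_E·5.067/EI, so M_E = 474.6/5.067 = 93.67 kN·m (hogging).

M_E = 93.67 kN·m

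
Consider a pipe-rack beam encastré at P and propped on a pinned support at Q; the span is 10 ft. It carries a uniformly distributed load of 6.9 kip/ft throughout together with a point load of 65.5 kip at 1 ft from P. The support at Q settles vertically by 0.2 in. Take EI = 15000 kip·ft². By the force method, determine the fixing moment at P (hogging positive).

Choose R_Q as the redundant. The primary structure is the cantilever fixed at P.
Free-end deflection of the primary structure under the applied loading (downward +):
  UDL 6.9: wL⁴/(8EI) = 8625/EI
  point load 65.5 at a = 1: Pa²(3L − a)/(6EI) = 316.6/EI
  δ_0 = 8942/EI
Flexibility coefficient — unit upward force at Q: δ_{QQ} = L³/(3EI) = 333.3/EI.
With EI = 15000 kip·ft²: δ_0 = 0.59611 ft and δ_{QQ} = 0.022222 ft/kip.
Compatibility — the beam at Q must follow the support down by 0.01667 ft: δ_0 − R_Q·δ_{QQ} = 0.01667, so R_Q = (0.59611 − 0.01667)/0.022222 = 26.07 kip.
Moment equilibrium about P: M_P = Σ(load moments about P) − R_Q·L = 410.5 − 26.07×10 = 149.8 kip·ft.

M_P = 149.8 kip·ft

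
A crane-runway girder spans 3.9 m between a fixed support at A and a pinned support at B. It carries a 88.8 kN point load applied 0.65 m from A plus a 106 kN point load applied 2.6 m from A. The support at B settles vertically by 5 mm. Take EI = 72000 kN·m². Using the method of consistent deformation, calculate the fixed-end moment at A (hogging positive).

M_A = 176.3 kN·m

Take the reaction at B as the redundant and release it; the primary structure is a cantilever fixed at A.
Free-end deflection of the primary structure under the applied loading (downward +):
  point load 88.8 at a = 0.65: Pa²(3L − a)/(6EI) = 69.1/EI
  point load 106 at a = 2.6: Pa²(3L − a)/(6EI) = 1087/EI
  δ_0 = 1156/EI
Tip deflection under a unit load at B: L³/(3EI) = 19.77/EI.
With EI = 72000 kN·m²: δ_0 = 0.016054 m and δ_{BB} = 0.000275 m/kN.
Compatibility — the beam at B must follow the support down by 0.005 m: δ_0 − R_B·δ_{BB} = 0.005, so R_B = (0.016054 − 0.005)/0.000275 = 40.25 kN.
Moment equilibrium about A: M_A = Σ(load moments about A) − R_B·L = 333.3 − 40.25×3.9 = 176.3 kN·m.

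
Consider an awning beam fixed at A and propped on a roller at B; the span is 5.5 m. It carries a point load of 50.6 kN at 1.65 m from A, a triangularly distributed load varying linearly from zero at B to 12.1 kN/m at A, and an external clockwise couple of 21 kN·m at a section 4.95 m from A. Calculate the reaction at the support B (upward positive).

R_B = 18.47 kN

Take the reaction at B as the redundant and release it; the primary structure is a cantilever fixed at A.
Downward deflection at the released point B due to the loads:
  point load 50.6 at a = 1.65: Pa²(3L − a)/(6EI) = 341/EI
  triangular load, peak 12.1 at the fixed end: w₀L⁴/(30EI) = 369.1/EI
  clockwise couple 21 at a = 4.95: M₀a(2L − a)/(2EI) = 314.4/EI
  δ_0 = 1024/EI
Flexibility coefficient — unit upward force at B: δ_{BB} = L³/(3EI) = 55.46/EI.
The prop prevents deflection at B: R_B = δ_0/δ_{BB} = 1024/55.46 = 18.47 kN.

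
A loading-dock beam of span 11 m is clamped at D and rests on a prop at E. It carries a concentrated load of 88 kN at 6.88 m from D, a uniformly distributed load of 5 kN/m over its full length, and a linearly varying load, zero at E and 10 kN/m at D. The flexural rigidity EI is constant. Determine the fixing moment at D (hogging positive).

Take the reaction at E as the redundant and release it; the primary structure is a cantilever fixed at D.
Free-end deflection of the primary structure under the applied loading (downward +):
  point load 88 at a = 6.88: Pa²(3L − a)/(6EI) = 18133/EI
  UDL 5: wL⁴/(8EI) = 9151/EI
  triangular load, peak 10 at the fixed end: w₀L⁴/(30EI) = 4880/EI
  δ_0 = 32164/EI
Flexibility coefficient — unit upward force at E: δ_{EE} = L³/(3EI) = 443.7/EI.
The prop prevents deflection at E: R_E = δ_0/δ_{EE} = 32164/443.7 = 72.5 kN.
Moment equilibrium about D: M_D = Σ(load moments about D) − R_E·L = 1110 − 72.5×11 = 312.1 kN·m.

M_D = 312.1 kN·m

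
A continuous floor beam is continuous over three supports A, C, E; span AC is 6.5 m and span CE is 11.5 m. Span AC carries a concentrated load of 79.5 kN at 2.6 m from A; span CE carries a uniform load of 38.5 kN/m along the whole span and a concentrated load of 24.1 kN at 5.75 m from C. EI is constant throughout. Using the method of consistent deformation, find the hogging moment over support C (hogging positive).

Release continuity at C by inserting a hinge; the redundant is the internal moment M_C. The primary structure is two simply-supported spans AC and CE.
End slopes at the hinge C, treating each span as simply supported:
  span AC: point load 79.5 at a = 2.6: Pab(L + a)/(6LEI) = 188.1/EI
  span CE: UDL 38.5: wL³/(24EI) = 2440/EI
  span CE: point load 24.1 at a = 5.75: Pab(L + b)/(6LEI) = 199.2/EI
  relative rotation θ_0 = (188.1 + 2639)/EI = 2827/EI
A unit hogging moment at C produces rotation L₁/(3EI) + L₂/(3EI) = 6/EI.
Compatibility: M_C·(L₁+L₂)/(3EI) = θ_0, giving M_C = 471.2 kN·m (hogging).

M_C = 471.2 kN·m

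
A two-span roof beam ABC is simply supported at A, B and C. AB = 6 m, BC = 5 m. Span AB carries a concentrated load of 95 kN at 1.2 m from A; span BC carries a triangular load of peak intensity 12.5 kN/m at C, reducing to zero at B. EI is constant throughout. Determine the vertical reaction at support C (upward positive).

R_C = 13.21 kN

Insert a hinge at B; M_B is the redundant, and each span becomes simply supported.
End slopes at the hinge B, treating each span as simply supported:
  span AB: point load 95 at a = 1.2: Pab(L + a)/(6LEI) = 109.4/EI
  span BC: triangular load, peak 12.5: 7w₀L³/(360EI) = 30.38/EI
  relative rotation θ_0 = (109.4 + 30.38)/EI = 139.8/EI
A unit hogging moment at B produces rotation L₁/(3EI) + L₂/(3EI) = 3.667/EI.
Compatibility: M_B·(L₁+L₂)/(3EI) = θ_0, giving M_B = 38.13 kN·m (hogging).
Span BC, ΣM about C: R_B^{BC}·5 = 52.08 + 38.13, so R_B^{BC} = 18.04 kN and R_C = 31.25 − 18.04 = 13.21 kN.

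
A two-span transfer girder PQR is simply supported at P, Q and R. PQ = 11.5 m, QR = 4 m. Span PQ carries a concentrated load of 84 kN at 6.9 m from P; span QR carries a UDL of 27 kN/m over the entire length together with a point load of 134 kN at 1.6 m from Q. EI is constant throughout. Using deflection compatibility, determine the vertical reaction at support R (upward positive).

Release continuity at Q by inserting a hinge; the redundant is the internal moment M_Q. The primary structure is two simply-supported spans PQ and QR.
End slopes at the hinge Q, treating each span as simply supported:
  span PQ: point load 84 at a = 6.9: Pab(L + a)/(6LEI) = 711/EI
  span QR: UDL 27: wL³/(24EI) = 72/EI
  span QR: point load 134 at a = 1.6: Pab(L + b)/(6LEI) = 137.2/EI
  relative rotation θ_0 = (711 + 209.2)/EI = 920.2/EI
A unit hogging moment at Q produces rotation L₁/(3EI) + L₂/(3EI) = 5.167/EI.
Compatibility: M_Q·(L₁+L₂)/(3EI) = θ_0, giving M_Q = 178.1 kN·m (hogging).
Span QR, ΣM about R: R_Q^{QR}·4 = 537.6 + 178.1, so R_Q^{QR} = 178.9 kN and R_R = 242 − 178.9 = 63.07 kN.

R_R = 63.07 kN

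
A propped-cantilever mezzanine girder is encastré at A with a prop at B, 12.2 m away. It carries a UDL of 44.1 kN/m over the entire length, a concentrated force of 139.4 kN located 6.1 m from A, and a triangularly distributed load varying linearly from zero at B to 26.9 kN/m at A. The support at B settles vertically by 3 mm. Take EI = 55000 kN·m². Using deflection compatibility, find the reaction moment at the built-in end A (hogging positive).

M_A = 1410 kN·m

Choose R_B as the redundant. The primary structure is the cantilever fixed at A.
Deflection at B on the released cantilever, summing each load's contribution:
  UDL 44.1: wL⁴/(8EI) = 122120/EI
  point load 139.4 at a = 6.1: Pa²(3L − a)/(6EI) = 26368/EI
  triangular load, peak 26.9 at the fixed end: w₀L⁴/(30EI) = 19864/EI
  δ_0 = 168352/EI
Tip deflection under a unit load at B: L³/(3EI) = 605.3/EI.
With EI = 55000 kN·m²: δ_0 = 3.0609 m and δ_{BB} = 0.011005 m/kN.
Compatibility — the beam at B must follow the support down by 0.003 m: δ_0 − R_B·δ_{BB} = 0.003, so R_B = (3.0609 − 0.003)/0.011005 = 277.9 kN.
Moment equilibrium about A: M_A = Σ(load moments about A) − R_B·L = 4800 − 277.9×12.2 = 1410 kN·m.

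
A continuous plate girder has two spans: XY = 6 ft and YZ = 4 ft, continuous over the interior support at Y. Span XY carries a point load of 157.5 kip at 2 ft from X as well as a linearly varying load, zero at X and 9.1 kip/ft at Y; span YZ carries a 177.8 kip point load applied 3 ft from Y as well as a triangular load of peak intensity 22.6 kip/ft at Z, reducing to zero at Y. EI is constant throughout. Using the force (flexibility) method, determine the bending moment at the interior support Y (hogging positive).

M_Y = 138.9 kip·ft

Release continuity at Y by inserting a hinge; the redundant is the internal moment M_Y. The primary structure is two simply-supported spans XY and YZ.
Discontinuity in slope at Y on the released structure — sum the simple-span end rotations:
  span XY: point load 157.5 at a = 2: Pab(L + a)/(6LEI) = 280/EI
  span XY: triangular load, peak 9.1: w₀L³/(45EI) = 43.68/EI
  span YZ: point load 177.8 at a = 3: Pab(L + b)/(6LEI) = 111.1/EI
  span YZ: triangular load, peak 22.6: 7w₀L³/(360EI) = 28.12/EI
  relative rotation θ_0 = (323.7 + 139.2)/EI = 462.9/EI
A unit hogging moment at Y produces rotation L₁/(3EI) + L₂/(3EI) = 3.333/EI.
Slope continuity at Y: θ_0 = M_Y·3.333/EI, so M_Y = 462.9/3.333 = 138.9 kip·ft (hogging).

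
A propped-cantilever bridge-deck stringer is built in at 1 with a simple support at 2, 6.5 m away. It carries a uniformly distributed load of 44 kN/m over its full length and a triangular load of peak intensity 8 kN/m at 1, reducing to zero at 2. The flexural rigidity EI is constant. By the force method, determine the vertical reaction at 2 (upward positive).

R_2 = 112.5 kN

Remove the prop at 2; the released (primary) structure is a cantilever built in at 1.
Primary-structure tip deflection at 2 by superposition:
  UDL 44: wL⁴/(8EI) = 9818/EI
  triangular load, peak 8 at the fixed end: w₀L⁴/(30EI) = 476/EI
  δ_0 = 10294/EI
Tip deflection under a unit load at 2: L³/(3EI) = 91.54/EI.
The prop prevents deflection at 2: R_2 = δ_0/δ_{22} = 10294/91.54 = 112.5 kN.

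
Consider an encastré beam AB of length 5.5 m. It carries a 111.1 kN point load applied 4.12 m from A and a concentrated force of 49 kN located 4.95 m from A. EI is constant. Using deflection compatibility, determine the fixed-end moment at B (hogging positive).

Release both end moments; the primary structure is a simply-supported span AB with redundants M_A and M_B.
End rotations of the released simple span under the applied load (×1/EI):
  at A: point load 111.1 at a = 4.12: Pab(L + b)/(6LEI) = 131.7/EI
  at B: point load 111.1 at a = 4.12: Pab(L + a)/(6LEI) = 184.1/EI
  at A: point load 49 at a = 4.95: Pab(L + b)/(6LEI) = 24.46/EI
  at B: point load 49 at a = 4.95: Pab(L + a)/(6LEI) = 42.24/EI
  θ_A0 = 156.2/EI,  θ_B0 = 226.4/EI
Flexibility coefficients: a unit moment at one end gives L/(3EI) there and L/(6EI) at the far end, so f₁₁ = f₂₂ = 1.833/EI and f₁₂ = f₂₁ = 0.9167/EI.
Compatibility — zero rotation at each built-in end:
  1.833 M_A + 0.9167 M_B = 156.2
  0.9167 M_A + 1.833 M_B = 226.4
Solving the pair gives M_A = 31.24 kN·m and M_B = 107.9 kN·m (hogging).

M_B = 107.9 kN·m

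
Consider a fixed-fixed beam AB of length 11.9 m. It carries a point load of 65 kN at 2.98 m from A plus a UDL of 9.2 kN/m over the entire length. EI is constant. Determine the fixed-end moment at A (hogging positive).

Release both end moments; the primary structure is a simply-supported span AB with redundants M_A and M_B.
Simple-span end rotations at A and B under the given loads:
  at A: point load 65 at a = 2.98: Pab(L + b)/(6LEI) = 503.8/EI
  at B: point load 65 at a = 2.98: Pab(L + a)/(6LEI) = 360.1/EI
  at A: UDL 9.2: wL³/(24EI) = 646/EI
  at B: UDL 9.2: wL³/(24EI) = 646/EI
  θ_A0 = 1150/EI,  θ_B0 = 1006/EI
Flexibility coefficients: a unit moment at one end gives L/(3EI) there and L/(6EI) at the far end, so f₁₁ = f₂₂ = 3.967/EI and f₁₂ = f₂₁ = 1.983/EI.
Compatibility — zero rotation at each built-in end:
  3.967 M_A + 1.983 M_B = 1150
  1.983 M_A + 3.967 M_B = 1006
Solving the pair gives M_A = 217.4 kN·m and M_B = 144.9 kN·m (hogging).

M_A = 217.4 kN·m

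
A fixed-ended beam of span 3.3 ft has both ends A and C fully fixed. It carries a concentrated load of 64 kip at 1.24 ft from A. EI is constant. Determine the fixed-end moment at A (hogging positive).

Take the two fixed-end moments M_A, M_C as redundants; the released structure is the simple span AC.
Simple-span end rotations at A and C under the given loads:
  at A: point load 64 at a = 1.24: Pab(L + b)/(6LEI) = 44.26/EI
  at C: point load 64 at a = 1.24: Pab(L + a)/(6LEI) = 37.49/EI
  θ_A0 = 44.26/EI,  θ_C0 = 37.49/EI
Flexibility coefficients: a unit moment at one end gives L/(3EI) there and L/(6EI) at the far end, so f₁₁ = f₂₂ = 1.1/EI and f₁₂ = f₂₁ = 0.55/EI.
Compatibility — zero rotation at each built-in end:
  1.1 M_A + 0.55 M_C = 44.26
  0.55 M_A + 1.1 M_C = 37.49
Solving the pair gives M_A = 30.92 kip·ft and M_C = 18.61 kip·ft (hogging).

M_A = 30.92 kip·ft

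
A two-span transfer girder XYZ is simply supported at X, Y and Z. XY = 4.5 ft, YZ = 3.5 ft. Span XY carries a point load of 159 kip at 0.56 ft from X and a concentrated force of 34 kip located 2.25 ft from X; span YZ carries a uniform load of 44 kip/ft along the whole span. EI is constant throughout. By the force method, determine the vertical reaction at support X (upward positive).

Insert a hinge at Y; M_Y is the redundant, and each span becomes simply supported.
Discontinuity in slope at Y on the released structure — sum the simple-span end rotations:
  span XY: point load 159 at a = 0.56: Pab(L + a)/(6LEI) = 65.75/EI
  span XY: point load 34 at a = 2.25: Pab(L + a)/(6LEI) = 43.03/EI
  span YZ: UDL 44: wL³/(24EI) = 78.6/EI
  relative rotation θ_0 = (108.8 + 78.6)/EI = 187.4/EI
A unit hogging moment at Y produces rotation L₁/(3EI) + L₂/(3EI) = 2.667/EI.
Slope continuity at Y: θ_0 = M_Y·2.667/EI, so M_Y = 187.4/2.667 = 70.27 kip·ft (hogging).
Span XY, ΣM about X with M_Y applied at Y: R_Y^{XY}·4.5 = 165.5 + 70.27, so R_Y^{XY} = 52.4 kip and R_X = 193 − 52.4 = 140.6 kip.

R_X = 140.6 kip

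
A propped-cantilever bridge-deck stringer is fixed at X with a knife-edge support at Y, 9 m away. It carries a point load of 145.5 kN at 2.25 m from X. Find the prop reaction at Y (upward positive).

R_Y = 12.5 kN

Remove the prop at Y; the released (primary) structure is a cantilever built in at X.
Downward deflection at the released point Y due to the loads:
  point load 145.5 at a = 2.25: Pa²(3L − a)/(6EI) = 3038/EI
Flexibility coefficient — unit upward force at Y: δ_{YY} = L³/(3EI) = 243/EI.
The prop prevents deflection at Y: R_Y = δ_0/δ_{YY} = 3038/243 = 12.5 kN.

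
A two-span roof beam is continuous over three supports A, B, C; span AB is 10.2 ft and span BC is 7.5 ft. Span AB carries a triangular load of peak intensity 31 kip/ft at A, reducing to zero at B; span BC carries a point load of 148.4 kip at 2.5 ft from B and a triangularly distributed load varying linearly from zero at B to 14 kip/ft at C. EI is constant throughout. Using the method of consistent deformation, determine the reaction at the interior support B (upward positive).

Insert a hinge at B; M_B is the redundant, and each span becomes simply supported.
End slopes at the hinge B, treating each span as simply supported:
  span AB: triangular load, peak 31: 7w₀L³/(360EI) = 639.7/EI
  span BC: point load 148.4 at a = 2.5: Pab(L + b)/(6LEI) = 515.3/EI
  span BC: triangular load, peak 14: 7w₀L³/(360EI) = 114.8/EI
  relative rotation θ_0 = (639.7 + 630.1)/EI = 1270/EI
A unit hogging moment at B produces rotation L₁/(3EI) + L₂/(3EI) = 5.9/EI.
Compatibility: M_B·(L₁+L₂)/(3EI) = θ_0, giving M_B = 215.2 kip·ft (hogging).
Span AB, ΣM about A with M_B applied at B: R_B^{AB}·10.2 = 537.5 + 215.2, so R_B^{AB} = 73.8 kip and R_A = 158.1 − 73.8 = 84.3 kip.
Span BC, ΣM about C: R_B^{BC}·7.5 = 873.2 + 215.2, so R_B^{BC} = 145.1 kip and R_C = 200.9 − 145.1 = 55.77 kip.
R_B = 73.8 + 145.1 = 218.9 kip.

R_B = 218.9 kip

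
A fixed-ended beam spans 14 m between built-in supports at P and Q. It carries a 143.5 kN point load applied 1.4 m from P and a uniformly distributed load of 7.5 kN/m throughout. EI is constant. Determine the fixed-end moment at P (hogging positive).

M_P = 285.2 kN·m

Take the two fixed-end moments M_P, M_Q as redundants; the released structure is the simple span PQ.
On the primary (simply-supported) span, the end slopes from the loading are:
  at P: point load 143.5 at a = 1.4: Pab(L + b)/(6LEI) = 801.6/EI
  at Q: point load 143.5 at a = 1.4: Pab(L + a)/(6LEI) = 464.1/EI
  at P: UDL 7.5: wL³/(24EI) = 857.5/EI
  at Q: UDL 7.5: wL³/(24EI) = 857.5/EI
  θ_P0 = 1659/EI,  θ_Q0 = 1322/EI
Flexibility coefficients: a unit moment at one end gives L/(3EI) there and L/(6EI) at the far end, so f₁₁ = f₂₂ = 4.667/EI and f₁₂ = f₂₁ = 2.333/EI.
Compatibility — zero rotation at each built-in end:
  4.667 M_P + 2.333 M_Q = 1659
  2.333 M_P + 4.667 M_Q = 1322
Solving the pair gives M_P = 285.2 kN·m and M_Q = 140.6 kN·m (hogging).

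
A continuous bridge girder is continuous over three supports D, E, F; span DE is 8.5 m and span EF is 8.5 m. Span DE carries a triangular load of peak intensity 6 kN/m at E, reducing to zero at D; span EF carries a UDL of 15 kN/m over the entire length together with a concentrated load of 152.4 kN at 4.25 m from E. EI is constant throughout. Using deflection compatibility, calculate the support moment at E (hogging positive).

M_E = 203.6 kN·m

Release continuity at E by inserting a hinge; the redundant is the internal moment M_E. The primary structure is two simply-supported spans DE and EF.
End slopes at the hinge E, treating each span as simply supported:
  span DE: triangular load, peak 6: w₀L³/(45EI) = 81.88/EI
  span EF: UDL 15: wL³/(24EI) = 383.8/EI
  span EF: point load 152.4 at a = 4.25: Pab(L + b)/(6LEI) = 688.2/EI
  relative rotation θ_0 = (81.88 + 1072)/EI = 1154/EI
A unit hogging moment at E produces rotation L₁/(3EI) + L₂/(3EI) = 5.667/EI.
Slope continuity at E: θ_0 = M_E·5.667/EI, so M_E = 1154/5.667 = 203.6 kN·m (hogging).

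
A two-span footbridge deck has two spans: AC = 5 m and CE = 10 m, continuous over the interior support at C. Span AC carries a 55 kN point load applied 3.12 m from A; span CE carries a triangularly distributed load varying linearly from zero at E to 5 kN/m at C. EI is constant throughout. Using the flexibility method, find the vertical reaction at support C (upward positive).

Insert a hinge at C; M_C is the redundant, and each span becomes simply supported.
Discontinuity in slope at C on the released structure — sum the simple-span end rotations:
  span AC: point load 55 at a = 3.12: Pab(L + a)/(6LEI) = 87.32/EI
  span CE: triangular load, peak 5: w₀L³/(45EI) = 111.1/EI
  relative rotation θ_0 = (87.32 + 111.1)/EI = 198.4/EI
A unit hogging moment at C produces rotation L₁/(3EI) + L₂/(3EI) = 5/EI.
Compatibility: M_C·(L₁+L₂)/(3EI) = θ_0, giving M_C = 39.69 kN·m (hogging).
Span AC, ΣM about A with M_C applied at C: R_C^{AC}·5 = 171.6 + 39.69, so R_C^{AC} = 42.26 kN and R_A = 55 − 42.26 = 12.74 kN.
Span CE, ΣM about E: R_C^{CE}·10 = 166.7 + 39.69, so R_C^{CE} = 20.64 kN and R_E = 25 − 20.64 = 4.365 kN.
R_C = 42.26 + 20.64 = 62.89 kN.

R_C = 62.89 kN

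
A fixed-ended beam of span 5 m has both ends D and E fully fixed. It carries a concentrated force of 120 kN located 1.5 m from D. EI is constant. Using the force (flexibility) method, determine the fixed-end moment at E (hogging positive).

Take the two fixed-end moments M_D, M_E as redundants; the released structure is the simple span DE.
On the primary (simply-supported) span, the end slopes from the loading are:
  at D: point load 120 at a = 1.5: Pab(L + b)/(6LEI) = 178.5/EI
  at E: point load 120 at a = 1.5: Pab(L + a)/(6LEI) = 136.5/EI
  θ_D0 = 178.5/EI,  θ_E0 = 136.5/EI
Flexibility coefficients: a unit moment at one end gives L/(3EI) there and L/(6EI) at the far end, so f₁₁ = f₂₂ = 1.667/EI and f₁₂ = f₂₁ = 0.8333/EI.
Compatibility — zero rotation at each built-in end:
  1.667 M_D + 0.8333 M_E = 178.5
  0.8333 M_D + 1.667 M_E = 136.5
Solving the pair gives M_D = 88.2 kN·m and M_E = 37.8 kN·m (hogging).

M_E = 37.8 kN·m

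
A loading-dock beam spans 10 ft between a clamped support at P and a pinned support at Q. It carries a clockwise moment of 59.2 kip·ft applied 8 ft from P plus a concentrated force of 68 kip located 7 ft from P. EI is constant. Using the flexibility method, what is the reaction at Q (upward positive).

Take the reaction at Q as the redundant and release it; the primary structure is a cantilever fixed at P.
Primary-structure tip deflection at Q by superposition:
  clockwise couple 59.2 at a = 8: M₀a(2L − a)/(2EI) = 2842/EI
  point load 68 at a = 7: Pa²(3L − a)/(6EI) = 12773/EI
  δ_0 = 15614/EI
Tip deflection under a unit load at Q: L³/(3EI) = 333.3/EI.
The prop prevents deflection at Q: R_Q = δ_0/δ_{QQ} = 15614/333.3 = 46.84 kip.

R_Q = 46.84 kip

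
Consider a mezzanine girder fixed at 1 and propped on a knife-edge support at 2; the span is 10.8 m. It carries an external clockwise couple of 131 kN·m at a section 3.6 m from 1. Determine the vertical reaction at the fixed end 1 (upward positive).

R_1 = -10.11 kN

Choose R_2 as the redundant. The primary structure is the cantilever fixed at 1.
Deflection at 2 on the released cantilever, summing each load's contribution:
  clockwise couple 131 at a = 3.6: M₀a(2L − a)/(2EI) = 4244/EI
Tip deflection under a unit load at 2: L³/(3EI) = 419.9/EI.
The prop prevents deflection at 2: R_2 = δ_0/δ_{22} = 4244/419.9 = 10.11 kN.
Vertical equilibrium: R_1 = ΣP − R_2 = 0 − 10.11 = -10.11 kN.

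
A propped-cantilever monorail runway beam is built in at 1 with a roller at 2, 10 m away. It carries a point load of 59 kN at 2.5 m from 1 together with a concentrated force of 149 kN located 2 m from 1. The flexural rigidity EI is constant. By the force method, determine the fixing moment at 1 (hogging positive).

M_1 = 311.4 kN·m

Take the reaction at 2 as the redundant and release it; the primary structure is a cantilever fixed at 1.
Downward deflection at the released point 2 due to the loads:
  point load 59 at a = 2.5: Pa²(3L − a)/(6EI) = 1690/EI
  point load 149 at a = 2: Pa²(3L − a)/(6EI) = 2781/EI
  δ_0 = 4471/EI
Flexibility coefficient — unit upward force at 2: δ_{22} = L³/(3EI) = 333.3/EI.
Compatibility at 2: δ_0 − R_2·δ_{22} = 0, so R_2 = 4471/333.3 = 13.41 kN.
Moment equilibrium about 1: M_1 = Σ(load moments about 1) − R_2·L = 445.5 − 13.41×10 = 311.4 kN·m.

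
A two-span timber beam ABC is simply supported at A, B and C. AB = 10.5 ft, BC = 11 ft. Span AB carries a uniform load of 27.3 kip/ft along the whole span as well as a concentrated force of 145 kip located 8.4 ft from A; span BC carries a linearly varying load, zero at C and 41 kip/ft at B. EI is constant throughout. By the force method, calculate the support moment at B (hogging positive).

Insert a hinge at B; M_B is the redundant, and each span becomes simply supported.
End slopes at the hinge B, treating each span as simply supported:
  span AB: UDL 27.3: wL³/(24EI) = 1317/EI
  span AB: point load 145 at a = 8.4: Pab(L + a)/(6LEI) = 767.3/EI
  span BC: triangular load, peak 41: w₀L³/(45EI) = 1213/EI
  relative rotation θ_0 = (2084 + 1213)/EI = 3297/EI
A unit hogging moment at B produces rotation L₁/(3EI) + L₂/(3EI) = 7.167/EI.
Slope continuity at B: θ_0 = M_B·7.167/EI, so M_B = 3297/7.167 = 460 kip·ft (hogging).

M_B = 460 kip·ft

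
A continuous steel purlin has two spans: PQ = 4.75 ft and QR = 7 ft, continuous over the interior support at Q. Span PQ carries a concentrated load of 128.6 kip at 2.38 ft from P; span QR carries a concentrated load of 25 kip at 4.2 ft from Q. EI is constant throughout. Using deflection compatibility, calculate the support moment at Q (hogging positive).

M_Q = 63.85 kip·ft

Take M_Q as the redundant. Released structure: two simple spans PQ and QR with a hinge at Q.
End slopes at the hinge Q, treating each span as simply supported:
  span PQ: point load 128.6 at a = 2.38: Pab(L + a)/(6LEI) = 181.5/EI
  span QR: point load 25 at a = 4.2: Pab(L + b)/(6LEI) = 68.6/EI
  relative rotation θ_0 = (181.5 + 68.6)/EI = 250.1/EI
A unit hogging moment at Q produces rotation L₁/(3EI) + L₂/(3EI) = 3.917/EI.
Compatibility: M_Q·(L₁+L₂)/(3EI) = θ_0, giving M_Q = 63.85 kip·ft (hogging).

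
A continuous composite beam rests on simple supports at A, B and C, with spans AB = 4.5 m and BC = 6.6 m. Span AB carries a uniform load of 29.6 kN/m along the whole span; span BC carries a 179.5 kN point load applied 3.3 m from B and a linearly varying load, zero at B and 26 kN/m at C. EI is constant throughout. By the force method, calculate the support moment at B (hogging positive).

M_B = 201.7 kN·m

Release continuity at B by inserting a hinge; the redundant is the internal moment M_B. The primary structure is two simply-supported spans AB and BC.
End slopes at the hinge B, treating each span as simply supported:
  span AB: UDL 29.6: wL³/(24EI) = 112.4/EI
  span BC: point load 179.5 at a = 3.3: Pab(L + b)/(6LEI) = 488.7/EI
  span BC: triangular load, peak 26: 7w₀L³/(360EI) = 145.3/EI
  relative rotation θ_0 = (112.4 + 634)/EI = 746.4/EI
A unit hogging moment at B produces rotation L₁/(3EI) + L₂/(3EI) = 3.7/EI.
Compatibility: M_B·(L₁+L₂)/(3EI) = θ_0, giving M_B = 201.7 kN·m (hogging).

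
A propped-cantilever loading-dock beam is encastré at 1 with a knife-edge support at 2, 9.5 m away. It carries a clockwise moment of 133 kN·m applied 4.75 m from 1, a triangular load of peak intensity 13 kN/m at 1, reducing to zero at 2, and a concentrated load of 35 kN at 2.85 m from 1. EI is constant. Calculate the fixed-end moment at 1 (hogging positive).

M_1 = 120.9 kN·m

Remove the prop at 2; the released (primary) structure is a cantilever built in at 1.
Deflection at 2 on the released cantilever, summing each load's contribution:
  clockwise couple 133 at a = 4.75: M₀a(2L − a)/(2EI) = 4501/EI
  triangular load, peak 13 at the fixed end: w₀L⁴/(30EI) = 3530/EI
  point load 35 at a = 2.85: Pa²(3L − a)/(6EI) = 1215/EI
  δ_0 = 9246/EI
Flexibility coefficient — unit upward force at 2: δ_{22} = L³/(3EI) = 285.8/EI.
The prop prevents deflection at 2: R_2 = δ_0/δ_{22} = 9246/285.8 = 32.35 kN.
Moment equilibrium about 1: M_1 = Σ(load moments about 1) − R_2·L = 428.3 − 32.35×9.5 = 120.9 kN·m.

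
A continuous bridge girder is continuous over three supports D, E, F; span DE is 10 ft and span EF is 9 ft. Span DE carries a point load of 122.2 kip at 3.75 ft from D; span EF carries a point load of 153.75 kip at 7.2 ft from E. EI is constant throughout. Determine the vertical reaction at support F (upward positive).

R_F = 104.5 kip

Release continuity at E by inserting a hinge; the redundant is the internal moment M_E. The primary structure is two simply-supported spans DE and EF.
Rotations at E on the released spans (each span's end-slope, ×1/EI):
  span DE: point load 122.2 at a = 3.75: Pab(L + a)/(6LEI) = 656.3/EI
  span EF: point load 153.75 at a = 7.2: Pab(L + b)/(6LEI) = 398.5/EI
  relative rotation θ_0 = (656.3 + 398.5)/EI = 1055/EI
A unit hogging moment at E produces rotation L₁/(3EI) + L₂/(3EI) = 6.333/EI.
Slope continuity at E: θ_0 = M_E·6.333/EI, so M_E = 1055/6.333 = 166.6 kip·ft (hogging).
Span EF, ΣM about F: R_E^{EF}·9 = 276.8 + 166.6, so R_E^{EF} = 49.26 kip and R_F = 153.8 − 49.26 = 104.5 kip.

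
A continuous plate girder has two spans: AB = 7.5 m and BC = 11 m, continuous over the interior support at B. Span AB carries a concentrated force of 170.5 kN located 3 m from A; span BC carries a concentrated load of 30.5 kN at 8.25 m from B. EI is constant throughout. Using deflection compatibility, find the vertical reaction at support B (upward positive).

R_B = 100.6 kN

Take M_B as the redundant. Released structure: two simple spans AB and BC with a hinge at B.
End slopes at the hinge B, treating each span as simply supported:
  span AB: point load 170.5 at a = 3: Pab(L + a)/(6LEI) = 537.1/EI
  span BC: point load 30.5 at a = 8.25: Pab(L + b)/(6LEI) = 144.2/EI
  relative rotation θ_0 = (537.1 + 144.2)/EI = 681.2/EI
A unit hogging moment at B produces rotation L₁/(3EI) + L₂/(3EI) = 6.167/EI.
Compatibility: M_B·(L₁+L₂)/(3EI) = θ_0, giving M_B = 110.5 kN·m (hogging).
Span AB, ΣM about A with M_B applied at B: R_B^{AB}·7.5 = 511.5 + 110.5, so R_B^{AB} = 82.93 kN and R_A = 170.5 − 82.93 = 87.57 kN.
Span BC, ΣM about C: R_B^{BC}·11 = 83.88 + 110.5, so R_B^{BC} = 17.67 kN and R_C = 30.5 − 17.67 = 12.83 kN.
R_B = 82.93 + 17.67 = 100.6 kN.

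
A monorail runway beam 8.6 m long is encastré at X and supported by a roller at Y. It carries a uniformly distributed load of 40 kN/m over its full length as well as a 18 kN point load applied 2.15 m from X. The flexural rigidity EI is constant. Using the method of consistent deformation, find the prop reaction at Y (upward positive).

R_Y = 130.5 kN

Take the reaction at Y as the redundant and release it; the primary structure is a cantilever fixed at X.
Primary-structure tip deflection at Y by superposition:
  UDL 40: wL⁴/(8EI) = 27350/EI
  point load 18 at a = 2.15: Pa²(3L − a)/(6EI) = 328/EI
  δ_0 = 27678/EI
Tip deflection under a unit load at Y: L³/(3EI) = 212/EI.
Compatibility at Y: δ_0 − R_Y·δ_{YY} = 0, so R_Y = 27678/212 = 130.5 kN.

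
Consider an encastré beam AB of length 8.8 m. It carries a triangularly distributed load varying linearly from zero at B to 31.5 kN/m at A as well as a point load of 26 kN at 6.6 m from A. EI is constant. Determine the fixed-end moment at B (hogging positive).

M_B = 113.5 kN·m

Take the two fixed-end moments M_A, M_B as redundants; the released structure is the simple span AB.
On the primary (simply-supported) span, the end slopes from the loading are:
  at A: triangular load, peak 31.5: w₀L³/(45EI) = 477/EI
  at B: triangular load, peak 31.5: 7w₀L³/(360EI) = 417.4/EI
  at A: point load 26 at a = 6.6: Pab(L + b)/(6LEI) = 78.65/EI
  at B: point load 26 at a = 6.6: Pab(L + a)/(6LEI) = 110.1/EI
  θ_A0 = 555.7/EI,  θ_B0 = 527.5/EI
Flexibility coefficients: a unit moment at one end gives L/(3EI) there and L/(6EI) at the far end, so f₁₁ = f₂₂ = 2.933/EI and f₁₂ = f₂₁ = 1.467/EI.
Compatibility — zero rotation at each built-in end:
  2.933 M_A + 1.467 M_B = 555.7
  1.467 M_A + 2.933 M_B = 527.5
Solving the pair gives M_A = 132.7 kN·m and M_B = 113.5 kN·m (hogging).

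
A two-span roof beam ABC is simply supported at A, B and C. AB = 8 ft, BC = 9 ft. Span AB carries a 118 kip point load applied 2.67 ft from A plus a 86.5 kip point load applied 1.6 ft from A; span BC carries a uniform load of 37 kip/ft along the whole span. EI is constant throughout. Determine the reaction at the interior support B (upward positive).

R_B = 292.9 kip

Insert a hinge at B; M_B is the redundant, and each span becomes simply supported.
Rotations at B on the released spans (each span's end-slope, ×1/EI):
  span AB: point load 118 at a = 2.67: Pab(L + a)/(6LEI) = 373.3/EI
  span AB: point load 86.5 at a = 1.6: Pab(L + a)/(6LEI) = 177.2/EI
  span BC: UDL 37: wL³/(24EI) = 1124/EI
  relative rotation θ_0 = (550.4 + 1124)/EI = 1674/EI
A unit hogging moment at B produces rotation L₁/(3EI) + L₂/(3EI) = 5.667/EI.
Compatibility: M_B·(L₁+L₂)/(3EI) = θ_0, giving M_B = 295.5 kip·ft (hogging).
Span AB, ΣM about A with M_B applied at B: R_B^{AB}·8 = 453.5 + 295.5, so R_B^{AB} = 93.62 kip and R_A = 204.5 − 93.62 = 110.9 kip.
Span BC, ΣM about C: R_B^{BC}·9 = 1498 + 295.5, so R_B^{BC} = 199.3 kip and R_C = 333 − 199.3 = 133.7 kip.
R_B = 93.62 + 199.3 = 292.9 kip.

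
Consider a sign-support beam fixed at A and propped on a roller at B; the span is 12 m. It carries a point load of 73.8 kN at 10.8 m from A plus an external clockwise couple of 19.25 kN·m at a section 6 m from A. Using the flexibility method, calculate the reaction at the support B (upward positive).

R_B = 64.57 kN

Choose R_B as the redundant. The primary structure is the cantilever fixed at A.
Primary-structure tip deflection at B by superposition:
  point load 73.8 at a = 10.8: Pa²(3L − a)/(6EI) = 36154/EI
  clockwise couple 19.25 at a = 6: M₀a(2L − a)/(2EI) = 1040/EI
  δ_0 = 37193/EI
Tip deflection under a unit load at B: L³/(3EI) = 576/EI.
Compatibility at B: δ_0 − R_B·δ_{BB} = 0, so R_B = 37193/576 = 64.57 kN.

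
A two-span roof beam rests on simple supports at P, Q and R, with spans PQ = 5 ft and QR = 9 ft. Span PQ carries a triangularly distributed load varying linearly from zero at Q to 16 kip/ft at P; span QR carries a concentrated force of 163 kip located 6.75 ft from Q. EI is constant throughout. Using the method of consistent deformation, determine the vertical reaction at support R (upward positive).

Take M_Q as the redundant. Released structure: two simple spans PQ and QR with a hinge at Q.
Discontinuity in slope at Q on the released structure — sum the simple-span end rotations:
  span PQ: triangular load, peak 16: 7w₀L³/(360EI) = 38.89/EI
  span QR: point load 163 at a = 6.75: Pab(L + b)/(6LEI) = 515.7/EI
  relative rotation θ_0 = (38.89 + 515.7)/EI = 554.6/EI
A unit hogging moment at Q produces rotation L₁/(3EI) + L₂/(3EI) = 4.667/EI.
Compatibility: M_Q·(L₁+L₂)/(3EI) = θ_0, giving M_Q = 118.8 kip·ft (hogging).
Span QR, ΣM about R: R_Q^{QR}·9 = 366.8 + 118.8, so R_Q^{QR} = 53.96 kip and R_R = 163 − 53.96 = 109 kip.

R_R = 109 kip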